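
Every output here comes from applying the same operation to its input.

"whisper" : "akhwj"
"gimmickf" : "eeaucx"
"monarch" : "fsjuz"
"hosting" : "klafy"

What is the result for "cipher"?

The transformation: delete the first 2 characters, then shift every letter 8 places backward in the alphabet (wrapping around).
On "cipher": the first step gives "pher", and the second then gives "hzwj".

hzwj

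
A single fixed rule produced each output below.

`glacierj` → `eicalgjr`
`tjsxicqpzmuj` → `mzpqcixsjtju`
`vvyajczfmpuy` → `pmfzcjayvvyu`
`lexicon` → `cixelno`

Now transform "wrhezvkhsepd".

Looking at the pairs, the operation is to reverse the string, then move the first 2 characters to the end (rotate left by 2).
For "wrhezvkhsepd", step one produces "dpeshkvzehrw"; step two turns that into "eshkvzehrwdp".

eshkvzehrwdp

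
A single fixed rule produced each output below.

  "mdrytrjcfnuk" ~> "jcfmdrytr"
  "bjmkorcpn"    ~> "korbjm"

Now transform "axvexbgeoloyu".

What's happening: delete the last 3 characters, then move the last 3 characters to the front (rotate right by 3).
Applying both steps to "axvexbgeoloyu": "axvexbgeol", then "eolaxvexbg".

eolaxvexbg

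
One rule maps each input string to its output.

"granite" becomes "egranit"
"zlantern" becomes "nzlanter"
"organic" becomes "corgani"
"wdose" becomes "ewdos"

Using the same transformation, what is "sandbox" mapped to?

xsandbo

What's happening: move the last character to the front.
Doing the same to "sandbox": "xsandbo".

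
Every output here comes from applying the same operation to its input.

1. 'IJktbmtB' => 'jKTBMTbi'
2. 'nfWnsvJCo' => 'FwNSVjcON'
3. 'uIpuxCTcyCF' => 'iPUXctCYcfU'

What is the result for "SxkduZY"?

XKDUzys

The transformation: move the first character to the end, then flip the case of every letter.
For "SxkduZY", step one produces "xkduZYS"; step two turns that into "XKDUzys".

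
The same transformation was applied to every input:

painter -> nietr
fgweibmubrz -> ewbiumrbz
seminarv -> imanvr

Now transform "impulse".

Rule — delete the first 2 characters, then swap each adjacent pair of characters (1↔2, 3↔4, ...).
For "impulse", step one produces "pulse"; step two turns that into "upsle".

upsle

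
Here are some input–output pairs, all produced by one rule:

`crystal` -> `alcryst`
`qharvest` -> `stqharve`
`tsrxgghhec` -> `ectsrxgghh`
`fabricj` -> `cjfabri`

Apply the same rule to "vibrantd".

The transformation: move the last 2 characters to the front (rotate right by 2).
Applying that to "vibrantd" gives "tdvibran".

tdvibran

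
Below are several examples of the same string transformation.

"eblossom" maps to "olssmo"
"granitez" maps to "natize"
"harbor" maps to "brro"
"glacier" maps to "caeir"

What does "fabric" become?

rbci

The transformation: swap each adjacent pair of characters (1↔2, 3↔4, ...), then delete the first 2 characters.
On "fabric": the first step gives "afrbci", and the second then gives "rbci".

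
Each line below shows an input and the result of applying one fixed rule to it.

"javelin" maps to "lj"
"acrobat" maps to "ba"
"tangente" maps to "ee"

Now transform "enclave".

ae

Each output is the input with this applied: move the first 2 characters to the end (rotate left by 2), then keep one character in every 3, starting at position 3 (positions 3rd, 6th, 9th, ...).
On "enclave" that produces "ae".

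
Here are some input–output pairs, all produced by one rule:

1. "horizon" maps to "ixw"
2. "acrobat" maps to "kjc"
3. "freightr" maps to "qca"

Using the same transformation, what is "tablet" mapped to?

unc

The rule is to shift every letter 9 places forward in the alphabet (wrapping around), then keep only the last 3 characters.
Applying that to "tablet" gives "unc".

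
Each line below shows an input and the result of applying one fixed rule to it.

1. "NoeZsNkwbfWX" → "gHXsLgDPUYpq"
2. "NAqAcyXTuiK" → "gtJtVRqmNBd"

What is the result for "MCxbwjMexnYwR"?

fvQUPCfXQGrPk

What's happening: shift every letter 7 places backward in the alphabet (wrapping around), then flip the case of every letter.
"MCxbwjMexnYwR" → "FVqupcFxqgRpK" → "fvQUPCfXQGrPk".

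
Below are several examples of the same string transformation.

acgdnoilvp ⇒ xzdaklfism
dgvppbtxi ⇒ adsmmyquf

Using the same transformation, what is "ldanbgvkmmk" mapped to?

iaxkydshjjh

Rule — shift every letter 3 places backward in the alphabet (wrapping around).
For "ldanbgvkmmk" the result is "iaxkydshjjh".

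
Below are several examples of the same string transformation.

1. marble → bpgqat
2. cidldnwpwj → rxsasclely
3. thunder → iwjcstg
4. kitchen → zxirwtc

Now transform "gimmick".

The pattern: shift every letter 11 places backward in the alphabet (wrapping around).
Applying that to "gimmick" gives "vxbbxrz".

vxbbxrz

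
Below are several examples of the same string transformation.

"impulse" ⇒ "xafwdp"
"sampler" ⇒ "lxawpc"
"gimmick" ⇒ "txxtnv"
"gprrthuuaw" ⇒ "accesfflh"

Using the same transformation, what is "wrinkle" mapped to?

ctyvwp

The transformation: shift every letter 11 places forward in the alphabet (wrapping around), then delete the first character.
Working it through for "wrinkle": intermediate "hctyvwp", final "ctyvwp".
(Check on "gprrthuuaw": → "raccesfflh" → "accesfflh" ✓)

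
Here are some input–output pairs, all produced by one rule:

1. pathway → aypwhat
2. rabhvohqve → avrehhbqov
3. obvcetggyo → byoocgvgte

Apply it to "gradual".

The rule is to swap each adjacent pair of characters (1↔2, 3↔4, ...), then take characters alternately from the front and the back (1st, last, 2nd, 2nd-last, ...).
Working it through for "gradual": intermediate "rgdaaul", final "rlgudaa".

rlgudaa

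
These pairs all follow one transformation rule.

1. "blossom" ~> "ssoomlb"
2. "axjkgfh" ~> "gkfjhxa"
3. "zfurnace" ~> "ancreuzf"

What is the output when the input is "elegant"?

In each case the input is transformed by: move the last 3 characters to the front (rotate right by 3), then take characters alternately from the front and the back (1st, last, 2nd, 2nd-last, ...).
On "elegant": the first step gives "anteleg", and the second then gives "agnetle".
(Check on "blossom": → "somblos" → "ssoomlb" ✓)

agnetle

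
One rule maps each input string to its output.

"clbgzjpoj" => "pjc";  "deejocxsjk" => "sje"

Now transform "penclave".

Rule — sort the characters into reverse alphabetical order, then keep one character in every 3, starting at position 2 (positions 2nd, 5th, 8th, ...).
Doing the same to "penclave": "pea".

pea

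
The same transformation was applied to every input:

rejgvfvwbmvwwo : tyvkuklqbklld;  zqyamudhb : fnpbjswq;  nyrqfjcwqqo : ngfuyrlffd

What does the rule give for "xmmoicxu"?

bbdxrmj

In each case the input is transformed by: delete the first character, then shift every letter 11 places backward in the alphabet (wrapping around).
Working it through for "xmmoicxu": intermediate "mmoicxu", final "bbdxrmj".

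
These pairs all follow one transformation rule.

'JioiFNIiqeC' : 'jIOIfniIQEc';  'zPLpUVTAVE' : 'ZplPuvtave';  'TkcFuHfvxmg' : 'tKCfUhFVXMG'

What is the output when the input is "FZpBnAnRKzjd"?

fzPbNaNrkZJD

What's happening: flip the case of every letter.
So "FZpBnAnRKzjd" becomes "fzPbNaNrkZJD".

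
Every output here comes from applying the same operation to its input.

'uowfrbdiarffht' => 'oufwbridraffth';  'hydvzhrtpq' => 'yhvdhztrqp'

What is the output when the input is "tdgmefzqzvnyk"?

What's happening: swap each adjacent pair of characters (1↔2, 3↔4, ...).
Applying that to "tdgmefzqzvnyk" gives "dtmgfeqzvzynk".

dtmgfeqzvzynk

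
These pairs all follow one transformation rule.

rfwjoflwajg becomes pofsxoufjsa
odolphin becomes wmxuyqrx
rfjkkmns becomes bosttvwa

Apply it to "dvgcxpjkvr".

aeplgystem

In each case the input is transformed by: shift every letter 9 places forward in the alphabet (wrapping around), then swap the first and last characters.
Applying that to "dvgcxpjkvr" gives "aeplgystem".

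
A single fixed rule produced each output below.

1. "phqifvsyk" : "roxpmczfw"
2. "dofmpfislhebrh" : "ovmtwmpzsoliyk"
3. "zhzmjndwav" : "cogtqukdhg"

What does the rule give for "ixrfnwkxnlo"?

veymudreusp

What's happening: swap the first and last characters, then shift every letter 7 places forward in the alphabet (wrapping around).
For "ixrfnwkxnlo", step one produces "oxrfnwkxnli"; step two turns that into "veymudreusp".
(Check on "dofmpfislhebrh": → "hofmpfislhebrd" → "ovmtwmpzsoliyk" ✓)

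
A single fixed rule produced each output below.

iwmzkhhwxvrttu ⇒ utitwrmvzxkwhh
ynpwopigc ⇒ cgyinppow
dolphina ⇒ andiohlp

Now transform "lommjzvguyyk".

kylyoumgmvjz

The transformation: move the last character to the front, then take characters alternately from the front and the back (1st, last, 2nd, 2nd-last, ...).
For "lommjzvguyyk", step one produces "klommjzvguyy"; step two turns that into "kylyoumgmvjz".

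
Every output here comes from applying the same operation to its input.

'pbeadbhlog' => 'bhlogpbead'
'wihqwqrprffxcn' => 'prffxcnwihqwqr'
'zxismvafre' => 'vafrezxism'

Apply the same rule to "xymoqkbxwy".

kbxwyxymoq

The transformation: swap the front and back halves of the string.
"xymoqkbxwy" → "kbxwyxymoq".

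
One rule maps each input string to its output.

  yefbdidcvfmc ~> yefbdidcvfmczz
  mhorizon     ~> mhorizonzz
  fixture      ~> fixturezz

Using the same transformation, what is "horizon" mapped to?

horizonzz

The rule is to append "zz".
For "horizon" the result is "horizonzz".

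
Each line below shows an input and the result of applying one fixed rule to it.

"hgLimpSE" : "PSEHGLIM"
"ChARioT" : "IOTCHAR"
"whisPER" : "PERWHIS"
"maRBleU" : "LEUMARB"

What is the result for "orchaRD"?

ARDORCH

The transformation: move the last 3 characters to the front (rotate right by 3), then convert every letter to uppercase.
Working it through for "orchaRD": intermediate "aRDorch", final "ARDORCH".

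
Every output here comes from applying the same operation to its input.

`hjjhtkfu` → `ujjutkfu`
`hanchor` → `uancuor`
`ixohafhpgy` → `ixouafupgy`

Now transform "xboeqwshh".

xboeqwsuu

The transformation: replace every "h" with "u".
On "xboeqwshh" that produces "xboeqwsuu".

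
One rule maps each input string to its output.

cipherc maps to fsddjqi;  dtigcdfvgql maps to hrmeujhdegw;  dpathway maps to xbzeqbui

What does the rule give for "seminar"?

obstfnj

The transformation: shift every letter 1 place forward in the alphabet (wrapping around), then move the last 3 characters to the front (rotate right by 3).
For "seminar", step one produces "tfnjobs"; step two turns that into "obstfnj".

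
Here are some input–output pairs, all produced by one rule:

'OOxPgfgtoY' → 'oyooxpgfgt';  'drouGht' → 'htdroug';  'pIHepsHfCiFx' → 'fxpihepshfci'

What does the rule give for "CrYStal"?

alcryst

Rule — move the last 2 characters to the front (rotate right by 2), then convert every letter to lowercase.
So "CrYStal" becomes "alcryst".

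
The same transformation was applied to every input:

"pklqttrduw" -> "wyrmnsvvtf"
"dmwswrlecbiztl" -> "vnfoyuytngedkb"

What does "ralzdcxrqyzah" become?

cjtcnbfeztsab

What's happening: shift every letter 2 places forward in the alphabet (wrapping around), then move the last 2 characters to the front (rotate right by 2).
For "ralzdcxrqyzah" the result is "cjtcnbfeztsab".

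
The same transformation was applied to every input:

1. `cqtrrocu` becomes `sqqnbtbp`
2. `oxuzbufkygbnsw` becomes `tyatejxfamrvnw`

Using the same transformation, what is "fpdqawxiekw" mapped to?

The pattern: move the first 2 characters to the end (rotate left by 2), then shift every letter 1 place backward in the alphabet (wrapping around).
For "fpdqawxiekw", step one produces "dqawxiekwfp"; step two turns that into "cpzvwhdjveo".

cpzvwhdjveo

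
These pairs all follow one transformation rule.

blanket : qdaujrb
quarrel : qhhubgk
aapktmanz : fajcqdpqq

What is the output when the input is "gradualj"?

The pattern: move the first 2 characters to the end (rotate left by 2), then shift every letter 10 places backward in the alphabet (wrapping around).
Starting from "gradualj": after the first operation, "adualjgr"; after the second, "qtkqbzwh".
(Check on "blanket": → "anketbl" → "qdaujrb" ✓)

qtkqbzwh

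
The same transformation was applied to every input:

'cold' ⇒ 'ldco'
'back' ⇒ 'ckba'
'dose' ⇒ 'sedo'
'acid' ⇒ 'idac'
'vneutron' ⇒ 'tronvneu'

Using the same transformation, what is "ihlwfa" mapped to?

Rule — swap the front and back halves of the string.
Doing the same to "ihlwfa": "wfaihl".

wfaihl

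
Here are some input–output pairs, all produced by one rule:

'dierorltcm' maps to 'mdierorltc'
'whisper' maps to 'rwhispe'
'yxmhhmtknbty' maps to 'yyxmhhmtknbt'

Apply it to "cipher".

rciphe

Looking at the pairs, the operation is to move the last character to the front.
So "cipher" becomes "rciphe".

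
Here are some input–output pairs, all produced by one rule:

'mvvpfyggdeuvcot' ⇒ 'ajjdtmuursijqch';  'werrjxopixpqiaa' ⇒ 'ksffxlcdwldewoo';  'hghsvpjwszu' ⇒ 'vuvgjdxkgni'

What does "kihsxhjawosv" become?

Looking at the pairs, the operation is to shift every letter 12 places backward in the alphabet (wrapping around).
So "kihsxhjawosv" becomes "ywvglvxokcgj".

ywvglvxokcgj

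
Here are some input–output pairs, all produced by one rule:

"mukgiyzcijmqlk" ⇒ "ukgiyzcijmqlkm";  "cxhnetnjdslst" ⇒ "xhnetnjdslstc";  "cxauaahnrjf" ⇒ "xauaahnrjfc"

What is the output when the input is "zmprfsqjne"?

The transformation: move the first character to the end.
Applying that to "zmprfsqjne" gives "mprfsqjnez".

mprfsqjnez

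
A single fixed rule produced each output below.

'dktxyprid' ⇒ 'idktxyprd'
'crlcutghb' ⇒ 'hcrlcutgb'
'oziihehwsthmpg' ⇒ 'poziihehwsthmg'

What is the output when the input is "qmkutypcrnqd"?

qqmkutypcrnd

Each output is the input with this applied: move the last character to the front, then swap the first and last characters.
On "qmkutypcrnqd": the first step gives "dqmkutypcrnq", and the second then gives "qqmkutypcrnd".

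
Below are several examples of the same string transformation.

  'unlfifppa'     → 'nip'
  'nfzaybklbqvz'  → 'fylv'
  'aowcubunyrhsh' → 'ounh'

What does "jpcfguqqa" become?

pgq

The transformation: keep one character in every 3, starting at position 2 (positions 2nd, 5th, 8th, ...).
Doing the same to "jpcfguqqa": "pgq".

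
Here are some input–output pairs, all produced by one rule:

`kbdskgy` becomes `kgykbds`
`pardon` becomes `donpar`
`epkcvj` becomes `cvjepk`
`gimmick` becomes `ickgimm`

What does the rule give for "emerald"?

In each case the input is transformed by: move the last 3 characters to the front (rotate right by 3).
Applying that to "emerald" gives "aldemer".

aldemer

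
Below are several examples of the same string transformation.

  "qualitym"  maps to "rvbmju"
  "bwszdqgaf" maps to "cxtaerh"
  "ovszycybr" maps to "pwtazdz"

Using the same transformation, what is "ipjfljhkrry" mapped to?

jqkgmkils

In each case the input is transformed by: shift every letter 1 place forward in the alphabet (wrapping around), then delete the last 2 characters.
"ipjfljhkrry" → "jqkgmkilssz" → "jqkgmkils".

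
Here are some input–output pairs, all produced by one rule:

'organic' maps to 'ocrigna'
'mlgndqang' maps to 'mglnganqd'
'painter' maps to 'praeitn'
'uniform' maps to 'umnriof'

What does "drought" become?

In each case the input is transformed by: take characters alternately from the front and the back (1st, last, 2nd, 2nd-last, ...).
"drought" → "dtrhogu".

dtrhogu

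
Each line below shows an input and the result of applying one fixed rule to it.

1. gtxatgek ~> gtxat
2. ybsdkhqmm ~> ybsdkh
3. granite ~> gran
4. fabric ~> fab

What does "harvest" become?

The rule is to delete the last 3 characters.
Applying that to "harvest" gives "harv".

harv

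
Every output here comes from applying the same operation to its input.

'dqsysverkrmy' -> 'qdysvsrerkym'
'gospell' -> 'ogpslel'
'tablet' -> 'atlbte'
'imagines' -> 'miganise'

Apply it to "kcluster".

ckultsre

In each case the input is transformed by: swap each adjacent pair of characters (1↔2, 3↔4, ...).
Doing the same to "kcluster": "ckultsre".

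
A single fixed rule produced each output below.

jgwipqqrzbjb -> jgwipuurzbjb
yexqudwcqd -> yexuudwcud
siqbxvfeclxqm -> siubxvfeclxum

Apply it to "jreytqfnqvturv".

The transformation: replace every "q" with "u".
So "jreytqfnqvturv" becomes "jreytufnuvturv".

jreytufnuvturv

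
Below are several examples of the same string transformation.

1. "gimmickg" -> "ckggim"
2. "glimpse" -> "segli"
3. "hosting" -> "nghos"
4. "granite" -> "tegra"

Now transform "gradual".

algra

The transformation: move the first 3 characters to the end (rotate left by 3), then delete the first 2 characters.
On "gradual": the first step gives "dualgra", and the second then gives "algra".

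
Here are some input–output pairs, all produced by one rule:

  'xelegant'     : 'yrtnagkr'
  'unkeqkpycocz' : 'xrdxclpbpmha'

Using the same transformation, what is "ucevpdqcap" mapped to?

ricqdpnchp

What's happening: move the first 2 characters to the end (rotate left by 2), then shift every letter 13 places forward in the alphabet (wrapping around) — i.e. ROT13.
So "ucevpdqcap" becomes "ricqdpnchp".
(Check on "xelegant": → "legantxe" → "yrtnagkr" ✓)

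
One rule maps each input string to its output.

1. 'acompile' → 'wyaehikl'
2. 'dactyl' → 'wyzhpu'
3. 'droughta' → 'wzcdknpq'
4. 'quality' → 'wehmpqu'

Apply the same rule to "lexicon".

In each case the input is transformed by: sort the characters into alphabetical order, then shift every letter 4 places backward in the alphabet (wrapping around).
Working it through for "lexicon": intermediate "ceilnox", final "yaehjkt".

yaehjkt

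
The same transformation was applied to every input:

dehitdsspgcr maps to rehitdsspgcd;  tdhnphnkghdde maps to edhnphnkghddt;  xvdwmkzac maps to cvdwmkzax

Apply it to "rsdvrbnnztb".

bsdvrbnnztr

What's happening: swap the first and last characters.
Applying that to "rsdvrbnnztb" gives "bsdvrbnnztr".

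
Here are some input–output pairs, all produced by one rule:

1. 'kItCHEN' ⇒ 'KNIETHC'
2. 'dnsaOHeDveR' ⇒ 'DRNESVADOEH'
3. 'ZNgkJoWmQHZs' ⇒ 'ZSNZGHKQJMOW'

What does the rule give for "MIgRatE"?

Looking at the pairs, the operation is to take characters alternately from the front and the back (1st, last, 2nd, 2nd-last, ...), then convert every letter to uppercase.
"MIgRatE" → "MEItgaR" → "MEITGAR".
(Check on "dnsaOHeDveR": → "dRnesvaDOeH" → "DRNESVADOEH" ✓)

MEITGAR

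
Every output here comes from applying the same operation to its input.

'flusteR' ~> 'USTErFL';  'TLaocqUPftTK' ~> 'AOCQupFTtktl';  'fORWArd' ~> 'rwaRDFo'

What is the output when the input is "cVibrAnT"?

Looking at the pairs, the operation is to flip the case of every letter, then move the first 2 characters to the end (rotate left by 2).
Starting from "cVibrAnT": after the first operation, "CvIBRaNt"; after the second, "IBRaNtCv".
(Check on "TLaocqUPftTK": → "tlAOCQupFTtk" → "AOCQupFTtktl" ✓)

IBRaNtCv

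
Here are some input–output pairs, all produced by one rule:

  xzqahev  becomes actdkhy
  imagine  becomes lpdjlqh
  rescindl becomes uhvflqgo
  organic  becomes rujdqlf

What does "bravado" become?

eudydgr

In each case the input is transformed by: shift every letter 3 places forward in the alphabet (wrapping around).
On "bravado" that produces "eudydgr".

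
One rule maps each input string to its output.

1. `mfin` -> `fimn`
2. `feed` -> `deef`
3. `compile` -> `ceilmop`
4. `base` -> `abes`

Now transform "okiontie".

eiiknoot

Looking at the pairs, the operation is to sort the characters into alphabetical order.
Doing the same to "okiontie": "eiiknoot".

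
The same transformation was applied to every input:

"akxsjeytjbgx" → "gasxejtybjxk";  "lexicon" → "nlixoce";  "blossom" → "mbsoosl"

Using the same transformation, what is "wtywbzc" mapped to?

Rule — swap each adjacent pair of characters (1↔2, 3↔4, ...), then swap the first and last characters.
"wtywbzc" → "twwyzbc" → "cwwyzbt".

cwwyzbt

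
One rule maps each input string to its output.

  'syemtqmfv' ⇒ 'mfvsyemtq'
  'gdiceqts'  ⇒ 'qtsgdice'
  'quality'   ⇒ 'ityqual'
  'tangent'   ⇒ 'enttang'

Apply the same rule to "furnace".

acefurn

Rule — move the last 3 characters to the front (rotate right by 3).
Doing the same to "furnace": "acefurn".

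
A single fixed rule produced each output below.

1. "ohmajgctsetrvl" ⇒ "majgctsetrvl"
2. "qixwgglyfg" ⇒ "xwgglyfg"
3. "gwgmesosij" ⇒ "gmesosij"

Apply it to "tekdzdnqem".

The rule is to delete the first 2 characters.
On "tekdzdnqem" that produces "kdzdnqem".

kdzdnqem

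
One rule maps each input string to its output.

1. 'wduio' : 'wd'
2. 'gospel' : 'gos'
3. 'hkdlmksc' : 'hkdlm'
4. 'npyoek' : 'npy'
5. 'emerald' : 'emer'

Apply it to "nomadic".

noma

The rule is to delete the last 3 characters.
"nomadic" → "noma".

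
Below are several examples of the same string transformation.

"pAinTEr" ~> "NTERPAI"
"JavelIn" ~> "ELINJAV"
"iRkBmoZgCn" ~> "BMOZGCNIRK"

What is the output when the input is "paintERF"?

In each case the input is transformed by: move the first 3 characters to the end (rotate left by 3), then convert every letter to uppercase.
Working it through for "paintERF": intermediate "ntERFpai", final "NTERFPAI".

NTERFPAI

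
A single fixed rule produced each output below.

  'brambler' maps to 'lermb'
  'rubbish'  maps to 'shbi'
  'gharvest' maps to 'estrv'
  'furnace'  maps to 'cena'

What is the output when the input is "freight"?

htig

The rule is to delete the first 3 characters, then move the first 2 characters to the end (rotate left by 2).
"freight" → "ight" → "htig".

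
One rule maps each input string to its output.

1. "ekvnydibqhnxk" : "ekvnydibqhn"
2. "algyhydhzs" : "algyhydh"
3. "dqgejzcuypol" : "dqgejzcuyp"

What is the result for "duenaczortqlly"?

duenaczortql

In each case the input is transformed by: delete the last 2 characters.
Applying that to "duenaczortqlly" gives "duenaczortql".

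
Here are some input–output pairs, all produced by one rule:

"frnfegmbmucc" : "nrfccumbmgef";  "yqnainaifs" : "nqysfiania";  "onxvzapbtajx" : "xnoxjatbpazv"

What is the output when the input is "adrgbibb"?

rdabbibg

Each output is the input with this applied: move the first 3 characters to the end (rotate left by 3), then reverse the string.
Starting from "adrgbibb": after the first operation, "gbibbadr"; after the second, "rdabbibg".
(Check on "frnfegmbmucc": → "fegmbmuccfrn" → "nrfccumbmgef" ✓)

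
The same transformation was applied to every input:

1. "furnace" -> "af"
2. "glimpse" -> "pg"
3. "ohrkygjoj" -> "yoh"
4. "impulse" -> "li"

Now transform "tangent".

et

What's happening: move the first 3 characters to the end (rotate left by 3), then keep one character in every 3, starting at position 2 (positions 2nd, 5th, 8th, ...).
On "tangent": the first step gives "genttan", and the second then gives "et".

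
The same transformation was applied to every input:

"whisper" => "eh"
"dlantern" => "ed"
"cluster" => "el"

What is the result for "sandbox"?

The rule is to move the first 3 characters to the end (rotate left by 3), then keep one character in every 3, starting at position 3 (positions 3rd, 6th, 9th, ...).
For "sandbox", step one produces "dboxsan"; step two turns that into "oa".

oa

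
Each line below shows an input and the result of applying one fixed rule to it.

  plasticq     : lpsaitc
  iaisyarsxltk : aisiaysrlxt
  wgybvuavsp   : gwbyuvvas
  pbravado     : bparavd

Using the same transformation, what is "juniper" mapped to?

ujinep

What's happening: delete the last character, then swap each adjacent pair of characters (1↔2, 3↔4, ...).
For "juniper" the result is "ujinep".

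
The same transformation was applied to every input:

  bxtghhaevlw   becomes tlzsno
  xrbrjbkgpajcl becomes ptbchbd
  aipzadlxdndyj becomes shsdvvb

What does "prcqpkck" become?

huhu

The transformation: keep every other character starting from the first (positions 1st, 3rd, 5th, ...), then shift every letter 8 places backward in the alphabet (wrapping around).
Starting from "prcqpkck": after the first operation, "pcpc"; after the second, "huhu".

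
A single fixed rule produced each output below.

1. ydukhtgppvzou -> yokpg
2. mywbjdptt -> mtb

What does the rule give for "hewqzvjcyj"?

hyqv

What's happening: take characters alternately from the front and the back (1st, last, 2nd, 2nd-last, ...), then keep one character in every 3, starting at position 1 (positions 1st, 4th, 7th, ...).
On "hewqzvjcyj": the first step gives "hjeywcqjzv", and the second then gives "hyqv".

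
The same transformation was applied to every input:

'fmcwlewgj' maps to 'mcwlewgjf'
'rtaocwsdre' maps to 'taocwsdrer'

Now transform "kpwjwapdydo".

The pattern: move the first character to the end.
Applying that to "kpwjwapdydo" gives "pwjwapdydok".

pwjwapdydok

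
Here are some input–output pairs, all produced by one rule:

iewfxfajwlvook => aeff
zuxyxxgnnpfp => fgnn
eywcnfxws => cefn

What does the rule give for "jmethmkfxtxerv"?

Looking at the pairs, the operation is to sort the characters into alphabetical order, then keep only the first 4 characters.
"jmethmkfxtxerv" → "eefh".

eefh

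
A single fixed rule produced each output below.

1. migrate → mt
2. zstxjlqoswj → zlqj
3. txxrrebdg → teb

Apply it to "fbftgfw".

ff

In each case the input is transformed by: swap each adjacent pair of characters (1↔2, 3↔4, ...), then keep one character in every 3, starting at position 2 (positions 2nd, 5th, 8th, ...).
For "fbftgfw", step one produces "bftffgw"; step two turns that into "ff".
(Check on "txxrrebdg": → "xtrxerdbg" → "teb" ✓)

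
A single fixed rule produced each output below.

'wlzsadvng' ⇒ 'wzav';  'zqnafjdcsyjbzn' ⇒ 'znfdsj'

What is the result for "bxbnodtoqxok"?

bbotq

What's happening: keep every other character starting from the first (positions 1st, 3rd, 5th, ...), then delete the last character.
On "bxbnodtoqxok": the first step gives "bbotqo", and the second then gives "bbotq".
(Check on "zqnafjdcsyjbzn": → "znfdsjz" → "znfdsj" ✓)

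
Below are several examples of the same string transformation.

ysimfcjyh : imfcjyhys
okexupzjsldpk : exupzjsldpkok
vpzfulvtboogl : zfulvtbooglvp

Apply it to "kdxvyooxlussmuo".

The transformation: move the first 2 characters to the end (rotate left by 2).
"kdxvyooxlussmuo" → "xvyooxlussmuokd".

xvyooxlussmuokd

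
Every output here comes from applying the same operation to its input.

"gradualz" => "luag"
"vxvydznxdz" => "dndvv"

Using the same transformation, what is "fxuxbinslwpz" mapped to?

plnbuf

In each case the input is transformed by: reverse the string, then keep every other character starting from the second (positions 2nd, 4th, 6th, ...).
Applying both steps to "fxuxbinslwpz": "zpwlsnibxuxf", then "plnbuf".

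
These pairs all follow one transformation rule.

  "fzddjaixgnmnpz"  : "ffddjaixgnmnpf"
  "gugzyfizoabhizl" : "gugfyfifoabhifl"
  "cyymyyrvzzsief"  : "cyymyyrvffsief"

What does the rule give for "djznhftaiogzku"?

The pattern: replace every "z" with "f".
On "djznhftaiogzku" that produces "djfnhftaiogfku".

djfnhftaiogfku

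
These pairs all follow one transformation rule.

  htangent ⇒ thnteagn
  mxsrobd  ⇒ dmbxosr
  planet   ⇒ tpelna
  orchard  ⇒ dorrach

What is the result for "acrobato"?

oatcarbo

Rule — take characters alternately from the front and the back (1st, last, 2nd, 2nd-last, ...), then swap each adjacent pair of characters (1↔2, 3↔4, ...).
For "acrobato", step one produces "aoctraob"; step two turns that into "oatcarbo".
(Check on "mxsrobd": → "mdxbsor" → "dmbxosr" ✓)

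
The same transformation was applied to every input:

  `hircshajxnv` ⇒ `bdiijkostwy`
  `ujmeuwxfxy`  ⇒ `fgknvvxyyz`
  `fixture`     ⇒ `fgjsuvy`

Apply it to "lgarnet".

What's happening: shift every letter 1 place forward in the alphabet (wrapping around), then sort the characters into alphabetical order.
Working it through for "lgarnet": intermediate "mhbsofu", final "bfhmosu".

bfhmosu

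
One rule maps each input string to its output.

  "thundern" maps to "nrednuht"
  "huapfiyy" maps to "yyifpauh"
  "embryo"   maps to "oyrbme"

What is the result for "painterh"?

hretniap

What's happening: reverse the string.
Doing the same to "painterh": "hretniap".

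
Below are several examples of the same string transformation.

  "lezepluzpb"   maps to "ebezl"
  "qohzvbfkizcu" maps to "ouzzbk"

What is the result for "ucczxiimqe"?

In each case the input is transformed by: keep every other character starting from the second (positions 2nd, 4th, 6th, ...), then take characters alternately from the front and the back (1st, last, 2nd, 2nd-last, ...).
On "ucczxiimqe" that produces "cezmi".

cezmi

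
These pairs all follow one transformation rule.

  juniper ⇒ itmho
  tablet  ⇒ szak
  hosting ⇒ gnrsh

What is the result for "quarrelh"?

The pattern: shift every letter 1 place backward in the alphabet (wrapping around), then delete the last 2 characters.
"quarrelh" → "ptzqqdkg" → "ptzqqd".

ptzqqd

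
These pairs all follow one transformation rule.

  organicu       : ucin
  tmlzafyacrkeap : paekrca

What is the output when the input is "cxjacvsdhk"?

What's happening: take characters alternately from the front and the back (1st, last, 2nd, 2nd-last, ...), then keep every other character starting from the second (positions 2nd, 4th, 6th, ...).
Working it through for "cxjacvsdhk": intermediate "ckxhjdascv", final "khdsv".

khdsv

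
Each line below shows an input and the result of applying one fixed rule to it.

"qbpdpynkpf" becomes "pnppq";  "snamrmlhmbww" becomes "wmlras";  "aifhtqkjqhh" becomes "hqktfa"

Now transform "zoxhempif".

fpexz

Each output is the input with this applied: keep every other character starting from the first (positions 1st, 3rd, 5th, ...), then reverse the string.
Applying both steps to "zoxhempif": "zxepf", then "fpexz".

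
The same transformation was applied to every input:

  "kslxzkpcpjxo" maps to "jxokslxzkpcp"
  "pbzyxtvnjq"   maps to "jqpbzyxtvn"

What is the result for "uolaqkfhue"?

ueuolaqkfh

Looking at the pairs, the operation is to swap the front and back halves of the string, then move the first 3 characters to the end (rotate left by 3).
Doing the same to "uolaqkfhue": "ueuolaqkfh".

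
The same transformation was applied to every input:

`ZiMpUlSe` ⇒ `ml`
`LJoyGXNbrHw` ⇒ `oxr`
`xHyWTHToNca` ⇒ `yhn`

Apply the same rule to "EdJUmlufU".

The pattern: keep one character in every 3, starting at position 3 (positions 3rd, 6th, 9th, ...), then convert every letter to lowercase.
Working it through for "EdJUmlufU": intermediate "JlU", final "jlu".

jlu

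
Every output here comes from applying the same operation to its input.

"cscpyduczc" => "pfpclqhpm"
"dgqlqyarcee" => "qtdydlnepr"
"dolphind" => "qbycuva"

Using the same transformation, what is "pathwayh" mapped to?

Each output is the input with this applied: delete the last character, then shift every letter 13 places forward in the alphabet (wrapping around) — i.e. ROT13.
For "pathwayh", step one produces "pathway"; step two turns that into "cngujnl".
(Check on "dgqlqyarcee": → "dgqlqyarce" → "qtdydlnepr" ✓)

cngujnl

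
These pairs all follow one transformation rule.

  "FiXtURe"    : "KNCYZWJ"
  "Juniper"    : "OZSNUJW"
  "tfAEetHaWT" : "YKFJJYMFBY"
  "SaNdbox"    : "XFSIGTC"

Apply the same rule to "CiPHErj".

In each case the input is transformed by: shift every letter 5 places forward in the alphabet (wrapping around), then convert every letter to uppercase.
Starting from "CiPHErj": after the first operation, "HnUMJwo"; after the second, "HNUMJWO".

HNUMJWO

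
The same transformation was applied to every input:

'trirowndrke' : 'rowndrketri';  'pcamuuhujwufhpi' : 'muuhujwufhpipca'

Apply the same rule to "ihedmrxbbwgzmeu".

The transformation: move the first 3 characters to the end (rotate left by 3).
On "ihedmrxbbwgzmeu" that produces "dmrxbbwgzmeuihe".

dmrxbbwgzmeuihe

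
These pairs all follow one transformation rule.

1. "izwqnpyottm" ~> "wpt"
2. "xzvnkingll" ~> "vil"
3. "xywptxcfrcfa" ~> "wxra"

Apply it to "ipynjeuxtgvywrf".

The pattern: keep one character in every 3, starting at position 3 (positions 3rd, 6th, 9th, ...).
For "ipynjeuxtgvywrf" the result is "yetyf".

yetyf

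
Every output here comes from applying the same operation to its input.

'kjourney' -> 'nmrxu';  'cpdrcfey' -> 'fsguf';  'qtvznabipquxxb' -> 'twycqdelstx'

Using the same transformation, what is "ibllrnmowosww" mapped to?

Rule — shift every letter 3 places forward in the alphabet (wrapping around), then delete the last 3 characters.
On "ibllrnmowosww": the first step gives "leoouqprzrvzz", and the second then gives "leoouqprzr".

leoouqprzr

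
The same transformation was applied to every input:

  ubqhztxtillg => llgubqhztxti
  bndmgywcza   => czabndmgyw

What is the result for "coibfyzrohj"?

Rule — move the last 3 characters to the front (rotate right by 3).
So "coibfyzrohj" becomes "ohjcoibfyzr".

ohjcoibfyzr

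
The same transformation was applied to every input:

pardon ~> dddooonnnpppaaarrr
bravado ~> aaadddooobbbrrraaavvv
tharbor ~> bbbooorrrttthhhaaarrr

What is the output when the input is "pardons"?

The pattern: move the last 3 characters to the front (rotate right by 3), then repeat every character 3 times.
Working it through for "pardons": intermediate "onspard", final "ooonnnssspppaaarrrddd".

ooonnnssspppaaarrrddd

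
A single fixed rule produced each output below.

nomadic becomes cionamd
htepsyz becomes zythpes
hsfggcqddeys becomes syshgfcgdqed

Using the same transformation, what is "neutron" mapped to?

noentur

The transformation: move the last 2 characters to the front (rotate right by 2), then swap each adjacent pair of characters (1↔2, 3↔4, ...).
On "neutron": the first step gives "onneutr", and the second then gives "noentur".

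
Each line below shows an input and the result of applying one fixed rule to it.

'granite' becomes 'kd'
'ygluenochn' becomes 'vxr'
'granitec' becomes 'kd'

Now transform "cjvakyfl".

fi

The rule is to keep one character in every 3, starting at position 3 (positions 3rd, 6th, 9th, ...), then shift every letter 10 places forward in the alphabet (wrapping around).
On "cjvakyfl": the first step gives "vy", and the second then gives "fi".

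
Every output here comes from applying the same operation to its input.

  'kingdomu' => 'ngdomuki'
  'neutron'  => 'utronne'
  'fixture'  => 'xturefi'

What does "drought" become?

oughtdr

In each case the input is transformed by: move the first 2 characters to the end (rotate left by 2).
Applying that to "drought" gives "oughtdr".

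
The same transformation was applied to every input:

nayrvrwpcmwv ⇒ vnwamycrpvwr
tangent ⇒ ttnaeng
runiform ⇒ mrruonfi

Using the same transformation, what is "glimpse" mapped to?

Rule — take characters alternately from the front and the back (1st, last, 2nd, 2nd-last, ...), then swap each adjacent pair of characters (1↔2, 3↔4, ...).
Starting from "glimpse": after the first operation, "gelsipm"; after the second, "egslpim".

egslpim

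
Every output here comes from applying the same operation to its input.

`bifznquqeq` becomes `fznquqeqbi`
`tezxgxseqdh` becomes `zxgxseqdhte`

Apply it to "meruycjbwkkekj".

ruycjbwkkekjme

Rule — move the first 2 characters to the end (rotate left by 2).
On "meruycjbwkkekj" that produces "ruycjbwkkekjme".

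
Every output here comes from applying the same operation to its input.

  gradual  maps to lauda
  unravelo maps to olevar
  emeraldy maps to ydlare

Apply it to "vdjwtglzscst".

The rule is to delete the first 2 characters, then reverse the string.
Working it through for "vdjwtglzscst": intermediate "jwtglzscst", final "tscszlgtwj".

tscszlgtwj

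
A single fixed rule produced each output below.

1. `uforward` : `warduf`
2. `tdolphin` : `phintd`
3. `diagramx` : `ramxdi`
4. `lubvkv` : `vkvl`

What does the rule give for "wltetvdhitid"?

The pattern: swap the front and back halves of the string, then delete the last 2 characters.
For "wltetvdhitid", step one produces "dhitidwltetv"; step two turns that into "dhitidwlte".
(Check on "diagramx": → "ramxdiag" → "ramxdi" ✓)

dhitidwlte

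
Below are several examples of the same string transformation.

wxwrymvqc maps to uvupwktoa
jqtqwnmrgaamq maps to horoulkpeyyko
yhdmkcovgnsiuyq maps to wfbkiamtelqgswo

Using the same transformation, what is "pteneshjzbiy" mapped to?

nrclcqfhxzgw

In each case the input is transformed by: shift every letter 2 places backward in the alphabet (wrapping around).
For "pteneshjzbiy" the result is "nrclcqfhxzgw".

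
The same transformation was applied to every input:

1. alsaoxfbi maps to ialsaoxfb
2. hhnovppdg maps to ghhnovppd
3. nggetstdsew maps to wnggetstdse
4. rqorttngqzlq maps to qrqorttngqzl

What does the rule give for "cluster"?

rcluste

What's happening: move the last character to the front.
"cluster" → "rcluste".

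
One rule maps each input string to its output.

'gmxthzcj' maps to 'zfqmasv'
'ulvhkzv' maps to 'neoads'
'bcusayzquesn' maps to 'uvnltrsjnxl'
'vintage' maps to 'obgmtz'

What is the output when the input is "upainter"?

Each output is the input with this applied: shift every letter 7 places backward in the alphabet (wrapping around), then delete the last character.
Doing the same to "upainter": "nitbgmx".
(Check on "bcusayzquesn": → "uvnltrsjnxlg" → "uvnltrsjnxl" ✓)

nitbgmx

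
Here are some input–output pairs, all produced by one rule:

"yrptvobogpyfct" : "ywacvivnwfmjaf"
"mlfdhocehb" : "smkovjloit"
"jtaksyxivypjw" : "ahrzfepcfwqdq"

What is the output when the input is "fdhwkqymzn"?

The pattern: shift every letter 7 places forward in the alphabet (wrapping around), then move the first character to the end.
For "fdhwkqymzn", step one produces "mkodrxftgu"; step two turns that into "kodrxftgum".

kodrxftgum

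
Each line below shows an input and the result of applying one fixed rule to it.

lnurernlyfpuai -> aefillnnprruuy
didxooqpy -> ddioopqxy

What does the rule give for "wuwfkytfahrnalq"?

aaffhklnqrtuwwy

What's happening: sort the characters into alphabetical order.
On "wuwfkytfahrnalq" that produces "aaffhklnqrtuwwy".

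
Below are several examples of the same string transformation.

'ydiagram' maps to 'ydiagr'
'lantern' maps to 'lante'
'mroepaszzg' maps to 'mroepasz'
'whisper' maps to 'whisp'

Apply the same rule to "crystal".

cryst

Looking at the pairs, the operation is to delete the last 2 characters.
For "crystal" the result is "cryst".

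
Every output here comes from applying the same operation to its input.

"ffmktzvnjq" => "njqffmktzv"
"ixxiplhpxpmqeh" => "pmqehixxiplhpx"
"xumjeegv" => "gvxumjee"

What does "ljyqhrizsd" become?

Each output is the input with this applied: move the first 2 characters to the end (rotate left by 2), then swap the front and back halves of the string.
For "ljyqhrizsd", step one produces "yqhrizsdlj"; step two turns that into "zsdljyqhri".

zsdljyqhri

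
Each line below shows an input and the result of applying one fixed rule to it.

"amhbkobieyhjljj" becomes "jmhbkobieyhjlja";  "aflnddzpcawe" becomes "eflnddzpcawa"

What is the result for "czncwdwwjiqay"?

Each output is the input with this applied: swap the first and last characters.
On "czncwdwwjiqay" that produces "yzncwdwwjiqac".

yzncwdwwjiqac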